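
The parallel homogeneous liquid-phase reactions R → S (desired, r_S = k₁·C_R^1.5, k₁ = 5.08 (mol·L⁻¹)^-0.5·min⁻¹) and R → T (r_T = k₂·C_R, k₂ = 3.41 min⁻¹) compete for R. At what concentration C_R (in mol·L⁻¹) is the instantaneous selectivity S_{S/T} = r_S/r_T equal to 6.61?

19.7 mol·L⁻¹

S_{S/T} = (k₁/k₂)·C_R^0.5 ⇒ C_R = (S·k₂/k₁)^(2).
= (6.61×3.41/5.08)^(2) = (4.437)^(2) = 19.7 mol·L⁻¹.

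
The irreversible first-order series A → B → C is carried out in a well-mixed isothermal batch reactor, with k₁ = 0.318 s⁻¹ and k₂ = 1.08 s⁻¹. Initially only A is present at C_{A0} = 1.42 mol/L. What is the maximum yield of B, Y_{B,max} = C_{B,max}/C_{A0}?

Evaluating C_B at t_opt = ln(k₂/k₁)/(k₂−k₁) gives C_{B,max}/C_{A0} = (k₁/k₂)^[k₂/(k₂−k₁)].
= (0.318/1.08)^(1.08/(1.08−0.318)) = (0.2944)^(1.417) = 0.1768.

0.177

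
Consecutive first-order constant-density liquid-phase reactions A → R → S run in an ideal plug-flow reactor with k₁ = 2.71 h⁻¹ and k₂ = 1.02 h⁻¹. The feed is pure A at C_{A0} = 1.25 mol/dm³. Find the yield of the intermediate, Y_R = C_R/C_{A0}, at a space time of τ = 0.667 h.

0.549

Solving the coupled first-order balances gives C_R(τ) = [k₁/(k₂−k₁)]·C_{A0}·(e^(−k₁τ) − e^(−k₂τ)).
e^(−k₁τ) = e^(−2.71×0.667) = e^(−1.808) = 0.1641; e^(−k₂τ) = e^(−0.6803) = 0.5064.
C_R = 2.71×1.25/(1.02−2.71) × (0.1641−0.5064) = (-2.004)×(-0.3424) = 0.6863 mol/dm³.
Y_R = C_R/C_{A0} = 0.6863/1.25 = 0.549.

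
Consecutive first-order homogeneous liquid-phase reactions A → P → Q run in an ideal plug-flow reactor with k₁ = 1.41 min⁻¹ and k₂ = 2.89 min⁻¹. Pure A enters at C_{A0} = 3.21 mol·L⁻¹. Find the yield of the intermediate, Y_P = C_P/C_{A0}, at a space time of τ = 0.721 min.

For first-order series with pure A initially, C_P(τ) = k₁C_{A0}/(k₂−k₁)·(e^(−k₁τ) − e^(−k₂τ)).
e^(−k₁τ) = e^(−1.41×0.721) = e^(−1.017) = 0.3618; e^(−k₂τ) = e^(−2.084) = 0.1245.
C_P = 1.41×3.21/(2.89−1.41) × (0.3618−0.1245) = 3.058×0.2373 = 0.7259 mol·L⁻¹.
Y_P = C_P/C_{A0} = 0.7259/3.21 = 0.226.

0.226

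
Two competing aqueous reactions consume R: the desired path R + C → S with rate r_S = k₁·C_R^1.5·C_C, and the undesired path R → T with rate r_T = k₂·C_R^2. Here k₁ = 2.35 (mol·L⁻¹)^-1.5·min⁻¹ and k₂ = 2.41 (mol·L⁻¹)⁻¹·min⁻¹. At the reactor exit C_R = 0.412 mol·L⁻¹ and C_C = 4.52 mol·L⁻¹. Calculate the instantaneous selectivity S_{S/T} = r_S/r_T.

S_{S/T} = r_S/r_T = (k₁·C_R^1.5·C_C)/(k₂·C_R^2) = (k₁/k₂)·C_R^-0.5·C_C.
= (2.35×0.4120^1.5×4.520) / (2.41×0.4120^2) = 2.809/0.4091 = 6.87.

6.87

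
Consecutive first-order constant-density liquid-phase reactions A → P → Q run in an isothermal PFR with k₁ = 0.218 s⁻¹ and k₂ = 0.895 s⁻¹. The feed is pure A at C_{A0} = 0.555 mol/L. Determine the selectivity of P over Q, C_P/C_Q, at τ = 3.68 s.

For first-order series with pure A initially, C_P(τ) = k₁C_{A0}/(k₂−k₁)·(e^(−k₁τ) − e^(−k₂τ)).
e^(−k₁τ) = e^(−0.218×3.68) = e^(−0.8022) = 0.4483; e^(−k₂τ) = e^(−3.294) = 0.03712.
C_P = 0.218×0.555/(0.895−0.218) × (0.4483−0.03712) = 0.1787×0.4112 = 0.07349 mol/L.
C_A = C_{A0}e^(−k₁τ) = 0.2488 mol/L, so C_Q = C_{A0}−C_A−C_P = 0.2327 mol/L; C_P/C_Q = 0.316.

0.316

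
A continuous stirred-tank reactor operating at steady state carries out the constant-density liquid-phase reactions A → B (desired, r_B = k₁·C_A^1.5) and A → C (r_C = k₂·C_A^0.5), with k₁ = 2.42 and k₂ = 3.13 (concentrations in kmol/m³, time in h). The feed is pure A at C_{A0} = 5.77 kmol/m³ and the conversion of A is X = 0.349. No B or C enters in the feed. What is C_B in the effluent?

1.50 kmol/m³

Exit C_A = C_{A0}(1−X) = 5.77×0.651 = 3.756 kmol/m³.
A CSTR operates uniformly at the exit composition, giving r_B = 17.62 and r_C = 6.066 (each k·C_A^n at C_A = 3.756).
Fraction of consumed A going to B: r_B/(r_B+r_C) = 0.7439.
C_B = 0.7439·C_{A0}·X = 0.7439×5.77×0.349 = 1.50 kmol/m³.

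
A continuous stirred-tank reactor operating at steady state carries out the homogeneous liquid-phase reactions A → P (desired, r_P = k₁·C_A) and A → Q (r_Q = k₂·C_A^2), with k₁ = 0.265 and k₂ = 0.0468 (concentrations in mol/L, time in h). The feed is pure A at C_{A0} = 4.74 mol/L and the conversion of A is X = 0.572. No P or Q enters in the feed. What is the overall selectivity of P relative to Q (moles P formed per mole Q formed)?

2.79

Exit C_A = C_{A0}(1−X) = 4.74×0.428 = 2.029 mol/L.
A CSTR operates uniformly at the exit composition, giving r_P = 0.5376 and r_Q = 0.1926 (each k·C_A^n at C_A = 2.029).
Overall selectivity = C_P/C_Q = r_Pτ/(r_Qτ) = r_P/r_Q = 2.79.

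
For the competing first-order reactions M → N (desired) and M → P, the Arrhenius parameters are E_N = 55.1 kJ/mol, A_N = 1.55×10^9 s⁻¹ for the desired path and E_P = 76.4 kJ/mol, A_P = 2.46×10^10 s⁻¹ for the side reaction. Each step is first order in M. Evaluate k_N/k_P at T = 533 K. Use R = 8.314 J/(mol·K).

7.71

With equal orders, S_{N/P} = k_N/k_P = (A_N/A_P)·exp[(E_P−E_N)/(RT)].
(E_P−E_N)/(RT) = (76.4−55.1)×10³/(8.314×533) = 21300/4431 = 4.807.
k_N/k_P = (1.55×10^9/2.46×10^10)·exp(4.807) = 0.06301 × 122.3 = 7.71.
Since E_N < E_P, lowering the temperature improves selectivity toward N.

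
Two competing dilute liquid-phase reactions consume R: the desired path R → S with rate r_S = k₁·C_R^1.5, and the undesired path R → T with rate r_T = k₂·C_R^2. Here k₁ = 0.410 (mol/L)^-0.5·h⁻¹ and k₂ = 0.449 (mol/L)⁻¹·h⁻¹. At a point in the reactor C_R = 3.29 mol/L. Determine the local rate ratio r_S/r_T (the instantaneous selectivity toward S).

S_{S/T} = r_S/r_T = (k₁·C_R^1.5)/(k₂·C_R^2) = (k₁/k₂)·C_R^-0.5.
= (0.410×3.290^1.5) / (0.449×3.290^2) = 2.447/4.860 = 0.503.

0.503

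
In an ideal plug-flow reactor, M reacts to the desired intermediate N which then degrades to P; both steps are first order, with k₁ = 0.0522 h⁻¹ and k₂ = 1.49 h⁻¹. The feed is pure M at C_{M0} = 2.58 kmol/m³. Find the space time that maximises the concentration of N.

2.33 h

The intermediate peaks when r₁ = r₂, i.e. k₁e^(−k₁τ) = k₂e^(−k₂τ), giving τ_opt = ln(k₂/k₁)/(k₂−k₁).
= ln(1.49/0.0522)/(1.49−0.0522) = ln(28.54)/1.438 = 3.351/1.438 = 2.33 h.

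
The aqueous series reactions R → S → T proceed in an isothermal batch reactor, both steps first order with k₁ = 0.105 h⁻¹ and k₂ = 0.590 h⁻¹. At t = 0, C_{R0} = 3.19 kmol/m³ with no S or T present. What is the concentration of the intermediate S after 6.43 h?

0.336 kmol/m³

Solving the coupled first-order balances gives C_S(t) = [k₁/(k₂−k₁)]·C_{R0}·(e^(−k₁t) − e^(−k₂t)).
e^(−k₁t) = e^(−0.105×6.43) = e^(−0.6751) = 0.5091; e^(−k₂t) = e^(−3.794) = 0.02251.
C_S = 0.105×3.19/(0.590−0.105) × (0.5091−0.02251) = 0.6906×0.4866 = 0.3360 kmol/m³.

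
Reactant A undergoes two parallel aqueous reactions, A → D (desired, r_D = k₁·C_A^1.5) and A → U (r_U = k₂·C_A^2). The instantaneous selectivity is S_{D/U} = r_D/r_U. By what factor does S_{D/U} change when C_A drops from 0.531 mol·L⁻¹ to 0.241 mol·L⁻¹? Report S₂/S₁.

S_{D/U} = (k₁/k₂)·C_A^-0.5, so S₂/S₁ = (C_{A,2}/C_{A,1})^-0.5.
= (0.241/0.531)^(-0.5) = (0.4539)^(-0.5) = 1.48.

1.48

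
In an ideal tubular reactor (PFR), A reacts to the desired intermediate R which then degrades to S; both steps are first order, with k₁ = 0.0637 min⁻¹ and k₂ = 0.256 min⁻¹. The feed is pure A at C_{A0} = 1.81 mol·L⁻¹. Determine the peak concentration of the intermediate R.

Evaluating C_R at τ_opt = ln(k₂/k₁)/(k₂−k₁) gives C_{R,max}/C_{A0} = (k₁/k₂)^[k₂/(k₂−k₁)].
= (0.0637/0.256)^(0.256/(0.256−0.0637)) = (0.2488)^(1.331) = 0.1570.
C_{R,max} = 0.1570×1.81 = 0.284 mol·L⁻¹.

0.284 mol·L⁻¹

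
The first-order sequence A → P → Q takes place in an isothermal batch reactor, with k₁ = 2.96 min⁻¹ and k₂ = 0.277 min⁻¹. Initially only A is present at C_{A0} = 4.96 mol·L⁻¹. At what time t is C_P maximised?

Setting dC_P/dt = 0 gives t_opt = ln(k₂/k₁)/(k₂−k₁).
= ln(0.277/2.96)/(0.277−2.96) = ln(0.09358)/-2.683 = -2.369/-2.683 = 0.883 min.

0.883 min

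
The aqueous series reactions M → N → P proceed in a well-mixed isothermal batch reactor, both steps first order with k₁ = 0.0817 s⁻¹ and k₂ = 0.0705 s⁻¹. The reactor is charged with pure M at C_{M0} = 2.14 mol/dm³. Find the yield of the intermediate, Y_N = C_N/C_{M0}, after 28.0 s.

0.273

The intermediate concentration in a first-order A→B→C sequence is C_N = k₁C_{M0}(e^(−k₁t) − e^(−k₂t))/(k₂−k₁).
e^(−k₁t) = e^(−0.0817×28.0) = e^(−2.288) = 0.1015; e^(−k₂t) = e^(−1.974) = 0.1389.
C_N = 0.0817×2.14/(0.0705−0.0817) × (0.1015−0.1389) = (-15.61)×(-0.03739) = 0.5837 mol/dm³.
Y_N = C_N/C_{M0} = 0.5837/2.14 = 0.273.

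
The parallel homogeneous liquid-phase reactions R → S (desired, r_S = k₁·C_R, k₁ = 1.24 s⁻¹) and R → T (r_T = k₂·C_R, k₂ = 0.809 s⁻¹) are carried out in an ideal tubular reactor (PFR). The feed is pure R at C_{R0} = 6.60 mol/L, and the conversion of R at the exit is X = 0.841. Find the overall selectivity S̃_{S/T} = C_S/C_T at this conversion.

1.53

C_R = C_{R0}(1−X) = 1.049 mol/L.
Both paths are first order in R, so the instantaneous fraction to S is constant: dC_S/d(−C_R) = k₁/(k₁+k₂) = 0.6052.
C_S = 0.6052·(C_{R0}−C_R) = 0.6052×5.551 = 3.36 mol/L.
C_T = (C_{R0}−C_R)−C_S = 2.192 mol/L; S̃_{S/T} = 3.359/2.192 = 1.53.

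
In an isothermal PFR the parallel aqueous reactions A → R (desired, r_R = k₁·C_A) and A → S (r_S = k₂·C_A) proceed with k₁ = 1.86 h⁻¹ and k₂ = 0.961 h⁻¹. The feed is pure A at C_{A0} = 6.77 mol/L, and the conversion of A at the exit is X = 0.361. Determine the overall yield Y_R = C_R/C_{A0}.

0.238

C_A = C_{A0}(1−X) = 4.326 mol/L.
Both paths are first order in A, so the instantaneous fraction to R is constant: dC_R/d(−C_A) = k₁/(k₁+k₂) = 0.6593.
C_R = 0.6593·(C_{A0}−C_A) = 0.6593×2.444 = 1.61 mol/L.
Y_R = C_R/C_{A0} = 1.611/6.77 = 0.238.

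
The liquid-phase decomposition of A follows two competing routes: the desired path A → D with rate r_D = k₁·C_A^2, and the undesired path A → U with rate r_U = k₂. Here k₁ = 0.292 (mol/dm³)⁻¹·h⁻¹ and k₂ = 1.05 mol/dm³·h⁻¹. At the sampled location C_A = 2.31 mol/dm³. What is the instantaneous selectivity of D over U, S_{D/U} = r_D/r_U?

1.48

S_{D/U} = r_D/r_U = (k₁·C_A^2)/(k₂) = (k₁/k₂)·C_A^2.
= (0.292×2.310^2) / (1.05) = 1.558/1.050 = 1.48.
Since the desired path is higher order in A, keeping C_A high (PFR or concentrated feed) favours D.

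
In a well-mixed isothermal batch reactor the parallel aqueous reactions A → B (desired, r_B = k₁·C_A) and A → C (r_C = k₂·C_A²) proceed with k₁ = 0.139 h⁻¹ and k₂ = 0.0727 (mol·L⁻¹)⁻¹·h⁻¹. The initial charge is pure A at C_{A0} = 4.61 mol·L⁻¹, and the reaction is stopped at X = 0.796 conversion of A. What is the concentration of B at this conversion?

C_A = C_{A0}(1−X) = 0.9404 mol·L⁻¹.
Along a PFR/batch, dC_B/dC_A = −r_B/(r_B+r_C) = −k₁/(k₁+k₂·C_A).
Integrating from C_{A0} to C_A: C_B = (0.139/0.0727)·ln[(0.139+0.0727·4.61)/(0.139+0.0727·0.940)] = 1.912·ln(0.4741/0.2074) = 1.581 mol·L⁻¹.

1.58 mol·L⁻¹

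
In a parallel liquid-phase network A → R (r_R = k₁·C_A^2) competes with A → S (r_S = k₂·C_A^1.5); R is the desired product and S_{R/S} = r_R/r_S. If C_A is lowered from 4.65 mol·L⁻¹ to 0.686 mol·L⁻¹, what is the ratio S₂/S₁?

S_{R/S} = (k₁/k₂)·C_A^0.5, so S₂/S₁ = (C_{A,2}/C_{A,1})^0.5.
= (0.686/4.65)^0.5 = (0.1475)^0.5 = 0.384.

0.384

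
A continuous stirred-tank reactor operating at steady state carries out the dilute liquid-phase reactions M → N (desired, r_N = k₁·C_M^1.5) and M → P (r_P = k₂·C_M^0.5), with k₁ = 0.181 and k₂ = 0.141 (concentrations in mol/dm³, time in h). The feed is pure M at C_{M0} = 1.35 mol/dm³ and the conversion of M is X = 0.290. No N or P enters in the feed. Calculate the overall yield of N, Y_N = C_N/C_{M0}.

Exit C_M = C_{M0}(1−X) = 1.35×0.710 = 0.9585 mol/dm³.
Rates in a CSTR are evaluated at the outlet concentration: r_N = 0.181×0.9585^1.5 = 0.1699, r_P = 0.141×0.9585^0.5 = 0.1380.
Fraction of consumed M going to N: r_N/(r_N+r_P) = 0.5517.
C_N = 0.5517·C_{M0}·X = 0.5517×1.35×0.290 = 0.216 mol/dm³; Y_N = C_N/C_{M0} = 0.160.

0.160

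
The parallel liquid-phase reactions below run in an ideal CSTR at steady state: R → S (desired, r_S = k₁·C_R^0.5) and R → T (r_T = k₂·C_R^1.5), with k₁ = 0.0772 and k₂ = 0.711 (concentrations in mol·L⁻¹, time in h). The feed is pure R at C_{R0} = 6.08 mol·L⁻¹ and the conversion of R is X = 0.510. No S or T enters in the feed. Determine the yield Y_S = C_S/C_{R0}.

0.0179

Exit C_R = C_{R0}(1−X) = 6.08×0.490 = 2.979 mol·L⁻¹.
Rates in a CSTR are evaluated at the outlet concentration: r_S = 0.0772×2.979^0.5 = 0.1332, r_T = 0.711×2.979^1.5 = 3.656.
Fraction of consumed R going to S: r_S/(r_S+r_T) = 0.03516.
C_S = 0.03516·C_{R0}·X = 0.03516×6.08×0.510 = 0.109 mol·L⁻¹; Y_S = C_S/C_{R0} = 0.0179.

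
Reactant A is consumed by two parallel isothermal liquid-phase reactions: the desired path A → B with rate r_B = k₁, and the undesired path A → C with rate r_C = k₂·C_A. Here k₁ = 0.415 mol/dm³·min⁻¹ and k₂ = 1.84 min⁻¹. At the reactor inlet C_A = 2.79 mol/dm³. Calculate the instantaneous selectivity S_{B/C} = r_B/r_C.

S_{B/C} = r_B/r_C = (k₁)/(k₂·C_A) = (k₁/k₂)·C_A⁻¹.
= (0.415) / (1.84×2.790) = 0.4150/5.134 = 0.0808.

0.0808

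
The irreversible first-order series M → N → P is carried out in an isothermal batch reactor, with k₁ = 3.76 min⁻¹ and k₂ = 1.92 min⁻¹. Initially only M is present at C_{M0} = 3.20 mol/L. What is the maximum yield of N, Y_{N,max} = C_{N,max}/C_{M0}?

At the optimum, C_{N,max}/C_{M0} = (k₁/k₂)^[k₂/(k₂−k₁)].
= (3.76/1.92)^(1.92/(1.92−3.76)) = (1.958)^(-1.043) = 0.4959.

0.496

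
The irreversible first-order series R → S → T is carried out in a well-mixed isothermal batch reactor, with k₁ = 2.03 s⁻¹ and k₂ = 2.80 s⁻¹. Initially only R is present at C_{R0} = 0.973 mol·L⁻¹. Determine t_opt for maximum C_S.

0.418 s

The intermediate peaks when r₁ = r₂, i.e. k₁e^(−k₁t) = k₂e^(−k₂t), giving t_opt = ln(k₂/k₁)/(k₂−k₁).
= ln(2.80/2.03)/(2.80−2.03) = ln(1.379)/0.7700 = 0.3216/0.7700 = 0.418 s.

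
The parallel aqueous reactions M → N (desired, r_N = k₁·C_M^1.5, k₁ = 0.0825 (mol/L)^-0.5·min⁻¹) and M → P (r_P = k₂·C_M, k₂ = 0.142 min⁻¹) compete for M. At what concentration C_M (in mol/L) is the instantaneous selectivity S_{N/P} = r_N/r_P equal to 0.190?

0.107 mol/L

S_{N/P} = (k₁/k₂)·C_M^0.5 ⇒ C_M = (S·k₂/k₁)^(2).
= (0.190×0.142/0.0825)^(2) = (0.3270)^(2) = 0.107 mol/L.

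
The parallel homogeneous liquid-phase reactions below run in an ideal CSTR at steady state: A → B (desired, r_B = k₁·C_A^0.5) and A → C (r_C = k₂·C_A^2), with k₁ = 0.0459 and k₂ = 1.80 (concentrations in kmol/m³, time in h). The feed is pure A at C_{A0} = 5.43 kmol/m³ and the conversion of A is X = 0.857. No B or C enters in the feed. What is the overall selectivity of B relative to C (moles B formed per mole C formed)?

Exit C_A = C_{A0}(1−X) = 5.43×0.143 = 0.7765 kmol/m³.
In a CSTR the entire volume is at exit conditions, so r_B = 0.0459×0.7765^0.5 = 0.04045 and r_C = 1.80×0.7765^2 = 1.085.
Overall selectivity = C_B/C_C = r_Bτ/(r_Cτ) = r_B/r_C = 0.0373.

0.0373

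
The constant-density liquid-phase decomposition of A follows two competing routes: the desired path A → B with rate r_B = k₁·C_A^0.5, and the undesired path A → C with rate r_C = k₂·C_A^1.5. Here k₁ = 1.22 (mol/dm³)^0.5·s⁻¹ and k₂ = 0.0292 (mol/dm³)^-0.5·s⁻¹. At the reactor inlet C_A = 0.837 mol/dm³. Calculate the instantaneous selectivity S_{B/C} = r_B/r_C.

49.9

S_{B/C} = r_B/r_C = (k₁·C_A^0.5)/(k₂·C_A^1.5) = (k₁/k₂)·C_A⁻¹.
= (1.22×0.8370^0.5) / (0.0292×0.8370^1.5) = 1.116/0.02236 = 49.9.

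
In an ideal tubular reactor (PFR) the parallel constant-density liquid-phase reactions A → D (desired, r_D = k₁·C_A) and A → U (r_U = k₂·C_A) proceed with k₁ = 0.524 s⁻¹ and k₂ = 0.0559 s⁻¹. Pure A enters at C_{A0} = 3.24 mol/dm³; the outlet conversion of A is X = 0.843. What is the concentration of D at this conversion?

2.47 mol/dm³

C_A = C_{A0}(1−X) = 0.5087 mol/dm³.
Both paths are first order in A, so the instantaneous fraction to D is constant: dC_D/d(−C_A) = k₁/(k₁+k₂) = 0.9036.
C_D = 0.9036·(C_{A0}−C_A) = 0.9036×2.731 = 2.47 mol/dm³.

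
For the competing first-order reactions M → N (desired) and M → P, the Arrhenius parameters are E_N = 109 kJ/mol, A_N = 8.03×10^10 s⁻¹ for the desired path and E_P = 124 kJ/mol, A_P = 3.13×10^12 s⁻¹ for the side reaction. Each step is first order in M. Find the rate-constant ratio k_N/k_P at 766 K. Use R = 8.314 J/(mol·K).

k_N/k_P = (A_N/A_P)·exp[−(E_N−E_P)/(RT)] = (A_N/A_P)·exp[(E_P−E_N)/(RT)].
(E_P−E_N)/(RT) = (124−109)×10³/(8.314×766) = 15000/6369 = 2.355.
k_N/k_P = (8.03×10^10/3.13×10^12)·exp(2.355) = 0.02565 × 10.54 = 0.270.

0.270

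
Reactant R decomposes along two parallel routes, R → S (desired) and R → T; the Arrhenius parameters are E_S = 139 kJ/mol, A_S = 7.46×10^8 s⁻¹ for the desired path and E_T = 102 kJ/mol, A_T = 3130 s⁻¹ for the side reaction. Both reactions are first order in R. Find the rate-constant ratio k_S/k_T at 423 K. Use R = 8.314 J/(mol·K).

6.43

Since both paths have the same order in R, the concentration cancels and S_{S/T} = k_S/k_T = (A_S/A_T)·exp[(E_T−E_S)/(RT)].
(E_T−E_S)/(RT) = (102−139)×10³/(8.314×423) = -37000/3517 = -10.52.
k_S/k_T = (7.46×10^8/3130)·exp(-10.52) = 2.383×10^5 × 2.697×10^-5 = 6.43.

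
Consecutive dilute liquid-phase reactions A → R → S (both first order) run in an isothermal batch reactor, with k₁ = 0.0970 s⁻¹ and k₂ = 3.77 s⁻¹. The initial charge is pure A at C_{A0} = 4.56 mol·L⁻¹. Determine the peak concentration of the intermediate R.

Evaluating C_R at t_opt = ln(k₂/k₁)/(k₂−k₁) gives C_{R,max}/C_{A0} = (k₁/k₂)^[k₂/(k₂−k₁)].
= (0.0970/3.77)^(3.77/(3.77−0.0970)) = (0.02573)^(1.026) = 0.02336.
C_{R,max} = 0.02336×4.56 = 0.107 mol·L⁻¹.

0.107 mol·L⁻¹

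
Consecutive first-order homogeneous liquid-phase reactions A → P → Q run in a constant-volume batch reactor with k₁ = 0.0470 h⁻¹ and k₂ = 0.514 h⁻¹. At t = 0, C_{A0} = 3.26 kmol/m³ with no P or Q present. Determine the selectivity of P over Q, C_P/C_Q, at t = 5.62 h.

For first-order series with pure A initially, C_P(t) = k₁C_{A0}/(k₂−k₁)·(e^(−k₁t) − e^(−k₂t)).
e^(−k₁t) = e^(−0.0470×5.62) = e^(−0.2641) = 0.7679; e^(−k₂t) = e^(−2.889) = 0.05565.
C_P = 0.0470×3.26/(0.514−0.0470) × (0.7679−0.05565) = 0.3281×0.7122 = 0.2337 kmol/m³.
C_A = C_{A0}e^(−k₁t) = 2.503 kmol/m³, so C_Q = C_{A0}−C_A−C_P = 0.5231 kmol/m³; C_P/C_Q = 0.447.

0.447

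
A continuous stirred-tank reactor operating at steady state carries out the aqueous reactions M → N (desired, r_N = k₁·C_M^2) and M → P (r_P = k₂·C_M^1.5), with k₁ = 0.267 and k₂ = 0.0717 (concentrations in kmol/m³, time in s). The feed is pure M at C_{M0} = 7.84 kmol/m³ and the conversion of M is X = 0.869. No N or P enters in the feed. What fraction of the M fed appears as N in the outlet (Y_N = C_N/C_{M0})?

0.687

Exit C_M = C_{M0}(1−X) = 7.84×0.131 = 1.027 kmol/m³.
A CSTR operates uniformly at the exit composition, giving r_N = 0.2816 and r_P = 0.07463 (each k·C_M^n at C_M = 1.027).
Fraction of consumed M going to N: r_N/(r_N+r_P) = 0.7905.
C_N = 0.7905·C_{M0}·X = 0.7905×7.84×0.869 = 5.39 kmol/m³; Y_N = C_N/C_{M0} = 0.687.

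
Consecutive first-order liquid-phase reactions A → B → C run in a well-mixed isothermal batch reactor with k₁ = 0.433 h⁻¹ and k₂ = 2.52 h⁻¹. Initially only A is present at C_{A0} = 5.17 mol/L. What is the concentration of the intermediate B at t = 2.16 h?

The intermediate concentration in a first-order A→B→C sequence is C_B = k₁C_{A0}(e^(−k₁t) − e^(−k₂t))/(k₂−k₁).
e^(−k₁t) = e^(−0.433×2.16) = e^(−0.9353) = 0.3925; e^(−k₂t) = e^(−5.443) = 0.004326.
C_B = 0.433×5.17/(2.52−0.433) × (0.3925−0.004326) = 1.073×0.3882 = 0.4163 mol/L.

0.416 mol/L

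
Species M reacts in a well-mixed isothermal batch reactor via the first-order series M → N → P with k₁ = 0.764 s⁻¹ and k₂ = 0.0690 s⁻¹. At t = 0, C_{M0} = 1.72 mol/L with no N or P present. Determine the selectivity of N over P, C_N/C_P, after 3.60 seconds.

Solving the coupled first-order balances gives C_N(t) = [k₁/(k₂−k₁)]·C_{M0}·(e^(−k₁t) − e^(−k₂t)).
e^(−k₁t) = e^(−0.764×3.60) = e^(−2.750) = 0.06390; e^(−k₂t) = e^(−0.2484) = 0.7800.
C_N = 0.764×1.72/(0.0690−0.764) × (0.06390−0.7800) = (-1.891)×(-0.7161) = 1.354 mol/L.
C_M = C_{M0}e^(−k₁t) = 0.1099 mol/L, so C_P = C_{M0}−C_M−C_N = 0.2560 mol/L; C_N/C_P = 5.29.

5.29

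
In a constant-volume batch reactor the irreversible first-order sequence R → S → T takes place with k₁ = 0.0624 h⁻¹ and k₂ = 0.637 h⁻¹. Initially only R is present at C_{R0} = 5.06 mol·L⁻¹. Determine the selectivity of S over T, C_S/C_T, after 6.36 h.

0.277

The intermediate concentration in a first-order A→B→C sequence is C_S = k₁C_{R0}(e^(−k₁t) − e^(−k₂t))/(k₂−k₁).
e^(−k₁t) = e^(−0.0624×6.36) = e^(−0.3969) = 0.6724; e^(−k₂t) = e^(−4.051) = 0.01740.
C_S = 0.0624×5.06/(0.637−0.0624) × (0.6724−0.01740) = 0.5495×0.6550 = 0.3599 mol·L⁻¹.
C_R = C_{R0}e^(−k₁t) = 3.402 mol·L⁻¹, so C_T = C_{R0}−C_R−C_S = 1.298 mol·L⁻¹; C_S/C_T = 0.277.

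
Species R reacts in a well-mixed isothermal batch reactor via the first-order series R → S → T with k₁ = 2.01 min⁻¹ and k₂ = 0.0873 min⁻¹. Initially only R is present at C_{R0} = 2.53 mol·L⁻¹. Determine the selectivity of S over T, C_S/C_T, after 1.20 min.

For first-order series with pure R initially, C_S(t) = k₁C_{R0}/(k₂−k₁)·(e^(−k₁t) − e^(−k₂t)).
e^(−k₁t) = e^(−2.01×1.20) = e^(−2.412) = 0.08964; e^(−k₂t) = e^(−0.1048) = 0.9005.
C_S = 2.01×2.53/(0.0873−2.01) × (0.08964−0.9005) = (-2.645)×(-0.8109) = 2.145 mol·L⁻¹.
C_R = C_{R0}e^(−k₁t) = 0.2268 mol·L⁻¹, so C_T = C_{R0}−C_R−C_S = 0.1585 mol·L⁻¹; C_S/C_T = 13.5.

13.5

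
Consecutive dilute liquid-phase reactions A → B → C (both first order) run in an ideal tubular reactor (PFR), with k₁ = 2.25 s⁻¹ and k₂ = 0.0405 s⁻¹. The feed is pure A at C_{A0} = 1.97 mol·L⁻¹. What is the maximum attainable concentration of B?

Evaluating C_B at τ_opt = ln(k₂/k₁)/(k₂−k₁) gives C_{B,max}/C_{A0} = (k₁/k₂)^[k₂/(k₂−k₁)].
= (2.25/0.0405)^(0.0405/(0.0405−2.25)) = (55.56)^(-0.01833) = 0.9290.
C_{B,max} = 0.9290×1.97 = 1.83 mol·L⁻¹.

1.83 mol·L⁻¹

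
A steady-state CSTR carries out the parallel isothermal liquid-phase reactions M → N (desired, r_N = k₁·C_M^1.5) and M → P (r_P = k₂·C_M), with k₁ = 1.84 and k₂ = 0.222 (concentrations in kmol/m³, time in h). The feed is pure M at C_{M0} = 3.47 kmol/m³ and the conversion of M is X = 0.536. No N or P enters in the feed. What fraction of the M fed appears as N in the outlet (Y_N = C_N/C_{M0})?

Exit C_M = C_{M0}(1−X) = 3.47×0.464 = 1.610 kmol/m³.
A CSTR operates uniformly at the exit composition, giving r_N = 3.759 and r_P = 0.3574 (each k·C_M^n at C_M = 1.610).
Fraction of consumed M going to N: r_N/(r_N+r_P) = 0.9132.
C_N = 0.9132·C_{M0}·X = 0.9132×3.47×0.536 = 1.70 kmol/m³; Y_N = C_N/C_{M0} = 0.489.

0.489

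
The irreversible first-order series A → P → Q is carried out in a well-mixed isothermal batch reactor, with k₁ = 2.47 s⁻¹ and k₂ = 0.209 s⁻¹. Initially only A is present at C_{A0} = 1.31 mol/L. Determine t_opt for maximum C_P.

Setting dC_P/dt = 0 gives t_opt = ln(k₂/k₁)/(k₂−k₁).
= ln(0.209/2.47)/(0.209−2.47) = ln(0.08462)/-2.261 = -2.470/-2.261 = 1.09 s.

1.09 s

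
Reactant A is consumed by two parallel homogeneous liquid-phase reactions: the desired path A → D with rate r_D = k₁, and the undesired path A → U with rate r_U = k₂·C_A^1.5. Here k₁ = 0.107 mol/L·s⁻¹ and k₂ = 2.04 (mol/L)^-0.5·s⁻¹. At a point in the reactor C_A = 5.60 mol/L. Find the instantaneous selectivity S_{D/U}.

0.00396

S_{D/U} = r_D/r_U = (k₁)/(k₂·C_A^1.5) = (k₁/k₂)·C_A^-1.5.
= (0.107) / (2.04×5.600^1.5) = 0.1070/27.03 = 0.00396.
The undesired path is higher order in A, so low C_A (CSTR or dilute feed) favours D.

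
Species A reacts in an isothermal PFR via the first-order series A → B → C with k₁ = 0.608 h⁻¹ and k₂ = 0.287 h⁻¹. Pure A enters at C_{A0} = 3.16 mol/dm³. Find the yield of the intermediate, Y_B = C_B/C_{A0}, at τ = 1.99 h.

0.505

Solving the coupled first-order balances gives C_B(τ) = [k₁/(k₂−k₁)]·C_{A0}·(e^(−k₁τ) − e^(−k₂τ)).
e^(−k₁τ) = e^(−0.608×1.99) = e^(−1.210) = 0.2982; e^(−k₂τ) = e^(−0.5711) = 0.5649.
C_B = 0.608×3.16/(0.287−0.608) × (0.2982−0.5649) = (-5.985)×(-0.2667) = 1.596 mol/dm³.
Y_B = C_B/C_{A0} = 1.596/3.16 = 0.505.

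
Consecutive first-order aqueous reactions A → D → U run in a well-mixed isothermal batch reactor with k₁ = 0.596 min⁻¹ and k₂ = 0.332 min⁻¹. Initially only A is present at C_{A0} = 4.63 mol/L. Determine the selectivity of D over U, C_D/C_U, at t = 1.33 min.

Solving the coupled first-order balances gives C_D(t) = [k₁/(k₂−k₁)]·C_{A0}·(e^(−k₁t) − e^(−k₂t)).
e^(−k₁t) = e^(−0.596×1.33) = e^(−0.7927) = 0.4526; e^(−k₂t) = e^(−0.4416) = 0.6430.
C_D = 0.596×4.63/(0.332−0.596) × (0.4526−0.6430) = (-10.45)×(-0.1904) = 1.990 mol/L.
C_A = C_{A0}e^(−k₁t) = 2.096 mol/L, so C_U = C_{A0}−C_A−C_D = 0.5441 mol/L; C_D/C_U = 3.66.

3.66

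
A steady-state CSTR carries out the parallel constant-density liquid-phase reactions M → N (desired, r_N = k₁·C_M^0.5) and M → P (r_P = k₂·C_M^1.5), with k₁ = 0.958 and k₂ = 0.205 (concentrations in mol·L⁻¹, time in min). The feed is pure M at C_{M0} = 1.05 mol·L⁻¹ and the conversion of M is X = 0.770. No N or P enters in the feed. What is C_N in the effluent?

Exit C_M = C_{M0}(1−X) = 1.05×0.230 = 0.2415 mol·L⁻¹.
In a CSTR the entire volume is at exit conditions, so r_N = 0.958×0.2415^0.5 = 0.4708 and r_P = 0.205×0.2415^1.5 = 0.02433.
Fraction of consumed M going to N: r_N/(r_N+r_P) = 0.9509.
C_N = 0.9509·C_{M0}·X = 0.9509×1.05×0.770 = 0.769 mol·L⁻¹.

0.769 mol·L⁻¹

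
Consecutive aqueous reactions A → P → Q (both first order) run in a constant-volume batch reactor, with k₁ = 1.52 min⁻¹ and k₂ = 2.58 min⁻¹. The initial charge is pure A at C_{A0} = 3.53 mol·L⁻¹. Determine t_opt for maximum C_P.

For first-order series the maximum of C_P occurs at t_opt = ln(k₂/k₁)/(k₂−k₁).
= ln(2.58/1.52)/(2.58−1.52) = ln(1.697)/1.060 = 0.5291/1.060 = 0.499 min.

0.499 min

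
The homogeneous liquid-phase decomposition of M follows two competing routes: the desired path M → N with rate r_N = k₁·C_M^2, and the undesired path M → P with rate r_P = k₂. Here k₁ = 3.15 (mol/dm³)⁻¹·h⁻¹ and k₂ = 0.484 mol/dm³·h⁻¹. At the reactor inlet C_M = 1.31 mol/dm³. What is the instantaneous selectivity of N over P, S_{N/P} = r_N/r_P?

11.2

S_{N/P} = r_N/r_P = (k₁·C_M^2)/(k₂) = (k₁/k₂)·C_M^2.
= (3.15×1.310^2) / (0.484) = 5.406/0.4840 = 11.2.
Since the desired path is higher order in M, keeping C_M high (PFR or concentrated feed) favours N.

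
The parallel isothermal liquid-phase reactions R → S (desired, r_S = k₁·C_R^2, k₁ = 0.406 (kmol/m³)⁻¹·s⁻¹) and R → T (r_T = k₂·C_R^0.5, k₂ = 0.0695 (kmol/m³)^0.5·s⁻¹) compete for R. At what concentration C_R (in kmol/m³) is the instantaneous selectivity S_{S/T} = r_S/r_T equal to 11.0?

S_{S/T} = (k₁/k₂)·C_R^1.5 ⇒ C_R = (S·k₂/k₁)^(1/1.5).
= (11.0×0.0695/0.406)^(0.6667) = (1.883)^(0.6667) = 1.52 kmol/m³.

1.52 kmol/m³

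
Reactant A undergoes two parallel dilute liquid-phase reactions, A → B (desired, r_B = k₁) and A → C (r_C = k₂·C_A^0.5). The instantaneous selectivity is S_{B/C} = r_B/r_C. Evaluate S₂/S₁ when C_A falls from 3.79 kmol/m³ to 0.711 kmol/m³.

2.31

S_{B/C} = (k₁/k₂)·C_A^-0.5, so S₂/S₁ = (C_{A,2}/C_{A,1})^-0.5.
= (0.711/3.79)^(-0.5) = (0.1876)^(-0.5) = 2.31.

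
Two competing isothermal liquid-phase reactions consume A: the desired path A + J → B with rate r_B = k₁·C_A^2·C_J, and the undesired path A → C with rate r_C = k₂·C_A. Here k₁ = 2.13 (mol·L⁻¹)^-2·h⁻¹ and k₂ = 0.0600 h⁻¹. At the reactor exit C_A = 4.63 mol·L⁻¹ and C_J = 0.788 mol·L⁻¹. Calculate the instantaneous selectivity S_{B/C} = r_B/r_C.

130

S_{B/C} = r_B/r_C = (k₁·C_A^2·C_J)/(k₂·C_A) = (k₁/k₂)·C_A·C_J.
= (2.13×4.630^2×0.7880) / (0.0600×4.630) = 35.98/0.2778 = 130.
Since the desired path is higher order in A, keeping C_A high (PFR or concentrated feed) favours B.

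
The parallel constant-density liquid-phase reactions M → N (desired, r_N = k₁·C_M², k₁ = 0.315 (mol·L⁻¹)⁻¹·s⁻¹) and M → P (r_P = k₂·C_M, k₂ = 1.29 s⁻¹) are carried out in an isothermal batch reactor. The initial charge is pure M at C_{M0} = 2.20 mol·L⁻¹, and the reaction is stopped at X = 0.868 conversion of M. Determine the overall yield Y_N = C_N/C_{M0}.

C_M = C_{M0}(1−X) = 0.2904 mol·L⁻¹.
Along a PFR/batch, dC_P/dC_M = −r_P/(r_N+r_P) = −k₂/(k₂+k₁·C_M).
Integrating from C_{M0} to C_M: C_P = (1.29/0.315)·ln[(1.29+0.315·2.20)/(1.29+0.315·0.290)] = 4.095·ln(1.983/1.381) = 1.480 mol·L⁻¹.
Then C_N = (C_{M0}−C_M) − C_P = 1.910 − 1.480 = 0.4293 mol·L⁻¹.
Y_N = C_N/C_{M0} = 0.4293/2.20 = 0.195.

0.195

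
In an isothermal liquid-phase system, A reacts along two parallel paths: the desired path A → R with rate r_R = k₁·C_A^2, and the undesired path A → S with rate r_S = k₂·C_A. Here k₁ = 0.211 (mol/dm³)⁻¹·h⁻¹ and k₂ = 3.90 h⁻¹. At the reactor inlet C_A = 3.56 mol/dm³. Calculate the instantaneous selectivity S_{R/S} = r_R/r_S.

S_{R/S} = r_R/r_S = (k₁·C_A^2)/(k₂·C_A) = (k₁/k₂)·C_A.
= (0.211×3.560^2) / (3.90×3.560) = 2.674/13.88 = 0.193.
Since the desired path is higher order in A, keeping C_A high (PFR or concentrated feed) favours R.

0.193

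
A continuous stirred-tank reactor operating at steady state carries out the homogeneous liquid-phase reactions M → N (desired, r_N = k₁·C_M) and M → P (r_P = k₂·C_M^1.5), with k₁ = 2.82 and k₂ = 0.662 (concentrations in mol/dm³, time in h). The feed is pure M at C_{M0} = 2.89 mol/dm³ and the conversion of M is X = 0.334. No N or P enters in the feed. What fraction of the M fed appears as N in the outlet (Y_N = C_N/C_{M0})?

0.252

Exit C_M = C_{M0}(1−X) = 2.89×0.666 = 1.925 mol/dm³.
A CSTR operates uniformly at the exit composition, giving r_N = 5.428 and r_P = 1.768 (each k·C_M^n at C_M = 1.925).
Fraction of consumed M going to N: r_N/(r_N+r_P) = 0.7543.
C_N = 0.7543·C_{M0}·X = 0.7543×2.89×0.334 = 0.728 mol/dm³; Y_N = C_N/C_{M0} = 0.252.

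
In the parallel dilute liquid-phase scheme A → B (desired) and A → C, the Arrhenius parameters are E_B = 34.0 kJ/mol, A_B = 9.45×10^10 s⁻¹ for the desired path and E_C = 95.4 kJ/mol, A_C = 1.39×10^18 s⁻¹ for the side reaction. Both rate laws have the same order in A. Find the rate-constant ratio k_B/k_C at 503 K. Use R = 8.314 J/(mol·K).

0.162

k_B/k_C = (A_B/A_C)·exp[−(E_B−E_C)/(RT)] = (A_B/A_C)·exp[(E_C−E_B)/(RT)].
(E_C−E_B)/(RT) = (95.4−34.0)×10³/(8.314×503) = 61400/4182 = 14.68.
k_B/k_C = (9.45×10^10/1.39×10^18)·exp(14.68) = 6.799×10^-8 × 2.379×10^6 = 0.162.
Since E_B < E_C, lowering the temperature improves selectivity toward B.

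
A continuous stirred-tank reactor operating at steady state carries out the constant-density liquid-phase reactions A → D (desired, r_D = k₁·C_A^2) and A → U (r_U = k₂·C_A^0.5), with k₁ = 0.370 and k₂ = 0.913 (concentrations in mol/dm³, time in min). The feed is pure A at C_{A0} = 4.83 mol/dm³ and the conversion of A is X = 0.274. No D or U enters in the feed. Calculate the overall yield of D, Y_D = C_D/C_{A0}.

Exit C_A = C_{A0}(1−X) = 4.83×0.726 = 3.507 mol/dm³.
A CSTR operates uniformly at the exit composition, giving r_D = 4.550 and r_U = 1.710 (each k·C_A^n at C_A = 3.507).
Fraction of consumed A going to D: r_D/(r_D+r_U) = 0.7269.
C_D = 0.7269·C_{A0}·X = 0.7269×4.83×0.274 = 0.962 mol/dm³; Y_D = C_D/C_{A0} = 0.199.

0.199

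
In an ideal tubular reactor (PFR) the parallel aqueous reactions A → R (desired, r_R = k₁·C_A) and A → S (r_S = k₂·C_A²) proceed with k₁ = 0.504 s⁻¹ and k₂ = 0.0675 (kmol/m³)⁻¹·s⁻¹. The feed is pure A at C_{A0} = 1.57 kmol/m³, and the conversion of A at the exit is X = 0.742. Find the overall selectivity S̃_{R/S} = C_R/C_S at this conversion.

7.66

C_A = C_{A0}(1−X) = 0.4051 kmol/m³.
Along a PFR/batch, dC_R/dC_A = −r_R/(r_R+r_S) = −k₁/(k₁+k₂·C_A).
Integrating from C_{A0} to C_A: C_R = (0.504/0.0675)·ln[(0.504+0.0675·1.57)/(0.504+0.0675·0.405)] = 7.467·ln(0.6100/0.5313) = 1.030 kmol/m³.
C_S = (C_{A0}−C_A)−C_R = 0.1344 kmol/m³; S̃_{R/S} = 1.030/0.1344 = 7.66.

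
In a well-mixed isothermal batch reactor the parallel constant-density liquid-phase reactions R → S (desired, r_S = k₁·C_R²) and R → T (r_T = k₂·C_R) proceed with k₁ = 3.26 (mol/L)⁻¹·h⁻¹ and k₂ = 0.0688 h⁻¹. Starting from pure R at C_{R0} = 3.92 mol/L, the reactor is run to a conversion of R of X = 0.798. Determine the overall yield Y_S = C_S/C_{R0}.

C_R = C_{R0}(1−X) = 0.7918 mol/L.
Along a PFR/batch, dC_T/dC_R = −r_T/(r_S+r_T) = −k₂/(k₂+k₁·C_R).
Integrating from C_{R0} to C_R: C_T = (0.0688/3.26)·ln[(0.0688+3.26·3.92)/(0.0688+3.26·0.792)] = 0.02110·ln(12.85/2.650) = 0.03331 mol/L.
Then C_S = (C_{R0}−C_R) − C_T = 3.128 − 0.03331 = 3.095 mol/L.
Y_S = C_S/C_{R0} = 3.095/3.92 = 0.790.

0.790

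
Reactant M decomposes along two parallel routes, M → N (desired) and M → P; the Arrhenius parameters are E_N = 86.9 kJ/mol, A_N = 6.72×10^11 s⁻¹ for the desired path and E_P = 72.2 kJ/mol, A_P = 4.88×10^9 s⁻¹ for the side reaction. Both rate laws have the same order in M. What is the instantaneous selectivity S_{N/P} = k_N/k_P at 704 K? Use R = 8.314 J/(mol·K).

Since both paths have the same order in M, the concentration cancels and S_{N/P} = k_N/k_P = (A_N/A_P)·exp[(E_P−E_N)/(RT)].
(E_P−E_N)/(RT) = (72.2−86.9)×10³/(8.314×704) = -14700/5853 = -2.512.
k_N/k_P = (6.72×10^11/4.88×10^9)·exp(-2.512) = 137.7 × 0.08115 = 11.2.
Since E_N > E_P, raising the temperature improves selectivity toward N.

11.2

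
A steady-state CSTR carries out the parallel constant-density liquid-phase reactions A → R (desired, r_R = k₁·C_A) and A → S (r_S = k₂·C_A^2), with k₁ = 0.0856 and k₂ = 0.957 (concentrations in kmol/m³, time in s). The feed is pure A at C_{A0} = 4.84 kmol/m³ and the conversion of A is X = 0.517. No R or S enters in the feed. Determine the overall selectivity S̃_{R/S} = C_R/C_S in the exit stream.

Exit C_A = C_{A0}(1−X) = 4.84×0.483 = 2.338 kmol/m³.
Rates in a CSTR are evaluated at the outlet concentration: r_R = 0.0856×2.338 = 0.2001, r_S = 0.957×2.338^2 = 5.230.
Overall selectivity = C_R/C_S = r_Rτ/(r_Sτ) = r_R/r_S = 0.0383.

0.0383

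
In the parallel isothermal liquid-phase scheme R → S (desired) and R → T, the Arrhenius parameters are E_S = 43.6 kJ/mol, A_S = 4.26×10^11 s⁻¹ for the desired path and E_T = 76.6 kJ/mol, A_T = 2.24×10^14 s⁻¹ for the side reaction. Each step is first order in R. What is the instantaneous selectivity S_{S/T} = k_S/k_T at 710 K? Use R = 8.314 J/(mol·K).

0.509

k_S/k_T = (A_S/A_T)·exp[−(E_S−E_T)/(RT)] = (A_S/A_T)·exp[(E_T−E_S)/(RT)].
(E_T−E_S)/(RT) = (76.6−43.6)×10³/(8.314×710) = 33000/5903 = 5.590.
k_S/k_T = (4.26×10^11/2.24×10^14)·exp(5.590) = 0.001902 × 267.9 = 0.509.
Since E_S < E_T, lowering the temperature improves selectivity toward S.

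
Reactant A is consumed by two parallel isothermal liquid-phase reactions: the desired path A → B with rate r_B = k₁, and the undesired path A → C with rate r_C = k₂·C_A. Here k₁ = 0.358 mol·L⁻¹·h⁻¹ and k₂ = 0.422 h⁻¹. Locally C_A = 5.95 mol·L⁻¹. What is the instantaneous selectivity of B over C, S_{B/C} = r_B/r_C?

0.143

S_{B/C} = r_B/r_C = (k₁)/(k₂·C_A) = (k₁/k₂)·C_A⁻¹.
= (0.358) / (0.422×5.950) = 0.3580/2.511 = 0.143.
The undesired path is higher order in A, so low C_A (CSTR or dilute feed) favours B.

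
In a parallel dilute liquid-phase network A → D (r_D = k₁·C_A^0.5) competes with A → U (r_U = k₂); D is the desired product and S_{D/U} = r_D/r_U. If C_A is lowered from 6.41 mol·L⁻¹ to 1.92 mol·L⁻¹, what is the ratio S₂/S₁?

0.547

S_{D/U} = (k₁/k₂)·C_A^0.5, so S₂/S₁ = (C_{A,2}/C_{A,1})^0.5.
= (1.92/6.41)^0.5 = (0.2995)^0.5 = 0.547.
Selectivity toward D falls as C_A falls — high-concentration operation is favoured.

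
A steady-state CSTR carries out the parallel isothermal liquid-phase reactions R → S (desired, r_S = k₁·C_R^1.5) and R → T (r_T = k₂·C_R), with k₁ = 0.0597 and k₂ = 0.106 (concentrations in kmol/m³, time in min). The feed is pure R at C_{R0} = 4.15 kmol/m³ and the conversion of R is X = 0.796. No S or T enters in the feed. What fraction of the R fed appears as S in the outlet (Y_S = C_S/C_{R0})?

0.272

Exit C_R = C_{R0}(1−X) = 4.15×0.204 = 0.8466 kmol/m³.
A CSTR operates uniformly at the exit composition, giving r_S = 0.04650 and r_T = 0.08974 (each k·C_R^n at C_R = 0.8466).
Fraction of consumed R going to S: r_S/(r_S+r_T) = 0.3413.
C_S = 0.3413·C_{R0}·X = 0.3413×4.15×0.796 = 1.13 kmol/m³; Y_S = C_S/C_{R0} = 0.272.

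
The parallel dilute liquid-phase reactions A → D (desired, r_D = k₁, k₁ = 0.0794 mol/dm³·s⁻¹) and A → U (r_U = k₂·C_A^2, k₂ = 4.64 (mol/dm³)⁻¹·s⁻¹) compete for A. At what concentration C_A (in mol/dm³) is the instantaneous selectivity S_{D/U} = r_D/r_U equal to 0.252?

0.261 mol/dm³

S_{D/U} = (k₁/k₂)·C_A^-2 ⇒ C_A = (S·k₂/k₁)^(-0.5).
= (0.252×4.64/0.0794)^(-0.5) = (14.73)^(-0.5) = 0.261 mol/dm³.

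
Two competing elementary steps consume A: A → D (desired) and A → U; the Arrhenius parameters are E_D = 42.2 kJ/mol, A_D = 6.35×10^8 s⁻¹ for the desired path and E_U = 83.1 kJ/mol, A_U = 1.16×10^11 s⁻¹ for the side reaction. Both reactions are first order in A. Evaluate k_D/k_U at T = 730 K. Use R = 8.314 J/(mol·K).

4.62

With equal orders, S_{D/U} = k_D/k_U = (A_D/A_U)·exp[(E_U−E_D)/(RT)].
(E_U−E_D)/(RT) = (83.1−42.2)×10³/(8.314×730) = 40900/6069 = 6.739.
k_D/k_U = (6.35×10^8/1.16×10^11)·exp(6.739) = 0.005474 × 844.6 = 4.62.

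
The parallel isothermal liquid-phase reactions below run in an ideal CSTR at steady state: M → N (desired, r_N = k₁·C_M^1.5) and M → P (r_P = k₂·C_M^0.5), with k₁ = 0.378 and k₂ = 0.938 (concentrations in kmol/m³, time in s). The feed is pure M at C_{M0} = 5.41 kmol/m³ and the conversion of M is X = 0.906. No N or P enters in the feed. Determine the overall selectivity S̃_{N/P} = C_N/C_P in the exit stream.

0.205

Exit C_M = C_{M0}(1−X) = 5.41×0.0940 = 0.5085 kmol/m³.
A CSTR operates uniformly at the exit composition, giving r_N = 0.1371 and r_P = 0.6689 (each k·C_M^n at C_M = 0.5085).
Overall selectivity = C_N/C_P = r_Nτ/(r_Pτ) = r_N/r_P = 0.205.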